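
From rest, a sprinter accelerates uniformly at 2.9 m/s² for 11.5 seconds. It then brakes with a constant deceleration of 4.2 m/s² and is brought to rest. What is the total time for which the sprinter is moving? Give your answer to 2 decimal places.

Phase 1 (accelerating): v₀ = 0 m/s, a = 2.9 m/s².
v = v₀ + at = 0 + (2.9)(11.5) = 33.4 m/s
Δx = v₀t + ½at² = 0·11.5 + 0.5·2.9·11.5² = 192 m

Phase 2 (decelerating): v₀ = 33.4 m/s, a = -4.2 m/s².
v = v₀ + at → t = (0 − 33.4) / -4.2 = 7.94 s
v² = v₀² + 2aΔx → Δx = (0² − 33.4²)/(2·-4.2) = 132 m
Total time = 11.5 + 7.94 = 19.4 s

19.44 s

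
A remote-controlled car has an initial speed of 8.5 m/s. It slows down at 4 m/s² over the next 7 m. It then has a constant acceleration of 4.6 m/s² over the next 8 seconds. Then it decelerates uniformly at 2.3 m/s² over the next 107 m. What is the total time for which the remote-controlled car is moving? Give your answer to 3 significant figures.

12.0 s

Phase 1 (decelerating): v₀ = 8.50 m/s, a = -4 m/s².
v² = v₀² + 2aΔx = 8.50² + 2·-4·7 = 16.2 → v = 4.03 m/s
t = (v − v₀)/a = (4.03 − 8.50)/-4 = 1.12 s

Phase 2 (accelerating): v₀ = 4.03 m/s, a = 4.6 m/s².
v = v₀ + at = 4.03 + (4.6)(8) = 40.8 m/s
Δx = v₀t + ½at² = 4.03·8 + 0.5·4.6·8² = 179 m

Phase 3 (decelerating): v₀ = 40.8 m/s, a = -2.3 m/s².
v² = v₀² + 2aΔx = 40.8² + 2·-2.3·107 = 1170 → v = 34.3 m/s
t = (v − v₀)/a = (34.3 − 40.8)/-2.3 = 2.85 s
Total time = 1.12 + 8.00 + 2.85 = 12.0 s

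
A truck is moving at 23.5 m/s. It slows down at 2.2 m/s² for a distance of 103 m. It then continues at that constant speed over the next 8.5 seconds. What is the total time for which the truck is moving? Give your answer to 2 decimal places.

14.66 s

Phase 1 (decelerating): v₀ = 23.5 m/s, a = -2.2 m/s².
v² = v₀² + 2aΔx = 23.5² + 2·-2.2·103 = 99.0 → v = 9.95 m/s
t = (v − v₀)/a = (9.95 − 23.5)/-2.2 = 6.16 s

Phase 2 (constant speed): v₀ = 9.95 m/s, a = 0 m/s².
v = v₀ + at = 9.95 + (0)(8.5) = 9.95 m/s
Δx = v₀t + ½at² = 9.95·8.5 + 0.5·0·8.5² = 84.6 m
Total time = 6.16 + 8.50 = 14.7 s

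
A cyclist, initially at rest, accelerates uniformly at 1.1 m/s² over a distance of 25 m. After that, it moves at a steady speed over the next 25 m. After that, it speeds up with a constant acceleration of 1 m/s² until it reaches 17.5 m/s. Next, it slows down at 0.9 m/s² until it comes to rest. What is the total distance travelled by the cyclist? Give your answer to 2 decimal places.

Phase 1 (accelerating): v₀ = 0 m/s, a = 1.1 m/s².
v² = v₀² + 2aΔx = 0² + 2·1.1·25 = 55.0 → v = 7.42 m/s
t = (v − v₀)/a = (7.42 − 0)/1.1 = 6.74 s

Phase 2 (constant speed): v₀ = 7.42 m/s, a = 0 m/s².
Constant speed: t = d/v = 25/7.42 = 3.37 s

Phase 3 (accelerating): v₀ = 7.42 m/s, a = 1 m/s².
v = v₀ + at → t = (17.5 − 7.42) / 1 = 10.1 s
v² = v₀² + 2aΔx → Δx = (17.5² − 7.42²)/(2·1) = 126 m

Phase 4 (decelerating): v₀ = 17.5 m/s, a = -0.9 m/s².
v = v₀ + at → t = (0 − 17.5) / -0.9 = 19.4 s
v² = v₀² + 2aΔx → Δx = (0² − 17.5²)/(2·-0.9) = 170 m
Total distance = 25.0 + 25.0 + 126 + 170 = 346 m

345.76 m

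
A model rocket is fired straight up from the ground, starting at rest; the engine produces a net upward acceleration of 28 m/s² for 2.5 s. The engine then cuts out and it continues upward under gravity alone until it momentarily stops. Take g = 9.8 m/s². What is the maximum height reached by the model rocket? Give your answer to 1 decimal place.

337.5 m

Phase 1 (powered ascent): v₀ = 0 m/s, a = 28 m/s².
v = v₀ + at = 0 + (28)(2.5) = 70.0 m/s
Δx = v₀t + ½at² = 0·2.5 + 0.5·28·2.5² = 87.5 m

Phase 2 (coasting upward): v₀ = 70.0 m/s, a = -9.8 m/s².
v = v₀ + at → t = (0 − 70.0) / -9.8 = 7.14 s
v² = v₀² + 2aΔx → Δx = (0² − 70.0²)/(2·-9.8) = 250 m
Maximum height = 87.5 + 250 = 338 m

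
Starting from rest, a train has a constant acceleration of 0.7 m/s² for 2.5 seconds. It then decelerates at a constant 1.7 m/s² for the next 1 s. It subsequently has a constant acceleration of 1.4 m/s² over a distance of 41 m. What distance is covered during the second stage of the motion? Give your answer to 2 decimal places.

0.90 m

Phase 1 (accelerating): v₀ = 0 m/s, a = 0.7 m/s².
v = v₀ + at = 0 + (0.7)(2.5) = 1.75 m/s
Δx = v₀t + ½at² = 0·2.5 + 0.5·0.7·2.5² = 2.19 m

Phase 2 (decelerating): v₀ = 1.75 m/s, a = -1.7 m/s².
v = v₀ + at = 1.75 + (-1.7)(1) = 0.0500 m/s
Δx = v₀t + ½at² = 1.75·1 + 0.5·-1.7·1² = 0.900 m
Distance in phase 2 = 0.900 m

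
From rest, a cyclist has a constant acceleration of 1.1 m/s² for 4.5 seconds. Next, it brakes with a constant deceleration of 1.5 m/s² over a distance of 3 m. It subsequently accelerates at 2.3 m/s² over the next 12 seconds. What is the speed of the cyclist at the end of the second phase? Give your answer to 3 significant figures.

3.94 m/s

Phase 1 (accelerating): v₀ = 0 m/s, a = 1.1 m/s².
v = v₀ + at = 0 + (1.1)(4.5) = 4.95 m/s
Δx = v₀t + ½at² = 0·4.5 + 0.5·1.1·4.5² = 11.1 m

Phase 2 (decelerating): v₀ = 4.95 m/s, a = -1.5 m/s².
v² = v₀² + 2aΔx = 4.95² + 2·-1.5·3 = 15.5 → v = 3.94 m/s
t = (v − v₀)/a = (3.94 − 4.95)/-1.5 = 0.675 s
Speed at end of phase 2 = 3.94 m/s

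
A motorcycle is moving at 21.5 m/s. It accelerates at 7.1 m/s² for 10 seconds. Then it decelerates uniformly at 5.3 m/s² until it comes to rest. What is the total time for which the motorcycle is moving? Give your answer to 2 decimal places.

27.45 s

Phase 1 (accelerating): v₀ = 21.5 m/s, a = 7.1 m/s².
v = v₀ + at = 21.5 + (7.1)(10) = 92.5 m/s
Δx = v₀t + ½at² = 21.5·10 + 0.5·7.1·10² = 570 m

Phase 2 (decelerating): v₀ = 92.5 m/s, a = -5.3 m/s².
v = v₀ + at → t = (0 − 92.5) / -5.3 = 17.5 s
v² = v₀² + 2aΔx → Δx = (0² − 92.5²)/(2·-5.3) = 807 m
Total time = 10.0 + 17.5 = 27.5 s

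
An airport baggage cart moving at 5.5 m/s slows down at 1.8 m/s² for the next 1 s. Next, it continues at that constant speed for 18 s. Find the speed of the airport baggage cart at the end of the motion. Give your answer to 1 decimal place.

3.7 m/s

Phase 1 (decelerating): v₀ = 5.50 m/s, a = -1.8 m/s².
v = v₀ + at = 5.50 + (-1.8)(1) = 3.70 m/s
Δx = v₀t + ½at² = 5.50·1 + 0.5·-1.8·1² = 4.60 m

Phase 2 (constant speed): v₀ = 3.70 m/s, a = 0 m/s².
v = v₀ + at = 3.70 + (0)(18) = 3.70 m/s
Δx = v₀t + ½at² = 3.70·18 + 0.5·0·18² = 66.6 m
Final speed = 3.70 m/s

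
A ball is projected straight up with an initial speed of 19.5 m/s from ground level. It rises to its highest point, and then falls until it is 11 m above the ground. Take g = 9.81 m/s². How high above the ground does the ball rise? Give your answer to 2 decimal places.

19.38 m

Phase 1 (rising): v₀ = 19.5 m/s, a = -9.81 m/s².
v = v₀ + at → t = (0 − 19.5) / -9.81 = 1.99 s
v² = v₀² + 2aΔx → Δx = (0² − 19.5²)/(2·-9.81) = 19.4 m
Maximum height = 19.4 m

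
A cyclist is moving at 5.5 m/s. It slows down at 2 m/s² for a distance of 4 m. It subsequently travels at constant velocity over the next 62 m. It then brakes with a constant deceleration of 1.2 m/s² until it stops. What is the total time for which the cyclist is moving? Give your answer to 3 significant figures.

20.4 s

Phase 1 (decelerating): v₀ = 5.50 m/s, a = -2 m/s².
v² = v₀² + 2aΔx = 5.50² + 2·-2·4 = 14.2 → v = 3.77 m/s
t = (v − v₀)/a = (3.77 − 5.50)/-2 = 0.863 s

Phase 2 (constant speed): v₀ = 3.77 m/s, a = 0 m/s².
Constant speed: t = d/v = 62/3.77 = 16.4 s

Phase 3 (decelerating): v₀ = 3.77 m/s, a = -1.2 m/s².
v = v₀ + at → t = (0 − 3.77) / -1.2 = 3.15 s
v² = v₀² + 2aΔx → Δx = (0² − 3.77²)/(2·-1.2) = 5.94 m
Total time = 0.863 + 16.4 + 3.15 = 20.4 s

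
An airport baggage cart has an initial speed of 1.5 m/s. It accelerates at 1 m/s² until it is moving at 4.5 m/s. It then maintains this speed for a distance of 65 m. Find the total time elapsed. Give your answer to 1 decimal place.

17.4 s

Phase 1 (accelerating): v₀ = 1.50 m/s, a = 1 m/s².
v = v₀ + at → t = (4.5 − 1.50) / 1 = 3.00 s
v² = v₀² + 2aΔx → Δx = (4.5² − 1.50²)/(2·1) = 9.00 m

Phase 2 (constant speed): v₀ = 4.50 m/s, a = 0 m/s².
Constant speed: t = d/v = 65/4.50 = 14.4 s
Total time = 3.00 + 14.4 = 17.4 s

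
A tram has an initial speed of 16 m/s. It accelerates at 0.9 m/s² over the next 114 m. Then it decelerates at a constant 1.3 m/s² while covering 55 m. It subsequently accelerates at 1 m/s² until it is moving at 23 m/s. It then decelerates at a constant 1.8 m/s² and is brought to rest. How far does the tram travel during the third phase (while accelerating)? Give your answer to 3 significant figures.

105 m

Phase 1 (accelerating): v₀ = 16.0 m/s, a = 0.9 m/s².
v² = v₀² + 2aΔx = 16.0² + 2·0.9·114 = 461 → v = 21.5 m/s
t = (v − v₀)/a = (21.5 − 16.0)/0.9 = 6.08 s

Phase 2 (decelerating): v₀ = 21.5 m/s, a = -1.3 m/s².
v² = v₀² + 2aΔx = 21.5² + 2·-1.3·55 = 318 → v = 17.8 m/s
t = (v − v₀)/a = (17.8 − 21.5)/-1.3 = 2.80 s

Phase 3 (accelerating): v₀ = 17.8 m/s, a = 1 m/s².
v = v₀ + at → t = (23 − 17.8) / 1 = 5.16 s
v² = v₀² + 2aΔx → Δx = (23² − 17.8²)/(2·1) = 105 m
Distance in phase 3 = 105 m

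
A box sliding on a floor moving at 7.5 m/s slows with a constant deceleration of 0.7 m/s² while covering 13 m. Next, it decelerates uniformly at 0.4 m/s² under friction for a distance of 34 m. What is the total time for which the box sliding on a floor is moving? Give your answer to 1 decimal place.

9.1 s

Phase 1 (decelerating): v₀ = 7.50 m/s, a = -0.7 m/s².
v² = v₀² + 2aΔx = 7.50² + 2·-0.7·13 = 38.0 → v = 6.17 m/s
t = (v − v₀)/a = (6.17 − 7.50)/-0.7 = 1.90 s

Phase 2 (decelerating): v₀ = 6.17 m/s, a = -0.4 m/s².
v² = v₀² + 2aΔx = 6.17² + 2·-0.4·34 = 10.8 → v = 3.29 m/s
t = (v − v₀)/a = (3.29 − 6.17)/-0.4 = 7.19 s
Total time = 1.90 + 7.19 = 9.09 s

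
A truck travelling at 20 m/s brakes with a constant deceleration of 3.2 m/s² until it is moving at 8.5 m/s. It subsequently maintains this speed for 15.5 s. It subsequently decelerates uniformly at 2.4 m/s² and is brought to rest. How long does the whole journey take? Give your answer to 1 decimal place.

Phase 1 (decelerating): v₀ = 20.0 m/s, a = -3.2 m/s².
v = v₀ + at → t = (8.5 − 20.0) / -3.2 = 3.59 s
v² = v₀² + 2aΔx → Δx = (8.5² − 20.0²)/(2·-3.2) = 51.2 m

Phase 2 (constant speed): v₀ = 8.50 m/s, a = 0 m/s².
v = v₀ + at = 8.50 + (0)(15.5) = 8.50 m/s
Δx = v₀t + ½at² = 8.50·15.5 + 0.5·0·15.5² = 132 m

Phase 3 (decelerating): v₀ = 8.50 m/s, a = -2.4 m/s².
v = v₀ + at → t = (0 − 8.50) / -2.4 = 3.54 s
v² = v₀² + 2aΔx → Δx = (0² − 8.50²)/(2·-2.4) = 15.1 m
Total time = 3.59 + 15.5 + 3.54 = 22.6 s

22.6 s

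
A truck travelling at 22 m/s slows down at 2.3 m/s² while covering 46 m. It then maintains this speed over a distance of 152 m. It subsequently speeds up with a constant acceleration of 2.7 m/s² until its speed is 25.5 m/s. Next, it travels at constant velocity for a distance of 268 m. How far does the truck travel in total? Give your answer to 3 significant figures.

Phase 1 (decelerating): v₀ = 22.0 m/s, a = -2.3 m/s².
v² = v₀² + 2aΔx = 22.0² + 2·-2.3·46 = 272 → v = 16.5 m/s
t = (v − v₀)/a = (16.5 − 22.0)/-2.3 = 2.39 s

Phase 2 (constant speed): v₀ = 16.5 m/s, a = 0 m/s².
Constant speed: t = d/v = 152/16.5 = 9.21 s

Phase 3 (accelerating): v₀ = 16.5 m/s, a = 2.7 m/s².
v = v₀ + at → t = (25.5 − 16.5) / 2.7 = 3.33 s
v² = v₀² + 2aΔx → Δx = (25.5² − 16.5²)/(2·2.7) = 70.0 m

Phase 4 (constant speed): v₀ = 25.5 m/s, a = 0 m/s².
Constant speed: t = d/v = 268/25.5 = 10.5 s
Total distance = 46.0 + 152 + 70.0 + 268 = 536 m

536 m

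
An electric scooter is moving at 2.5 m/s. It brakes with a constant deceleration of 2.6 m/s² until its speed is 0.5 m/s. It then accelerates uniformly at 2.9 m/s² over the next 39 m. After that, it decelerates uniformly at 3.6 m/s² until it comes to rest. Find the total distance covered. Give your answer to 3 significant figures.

Phase 1 (decelerating): v₀ = 2.50 m/s, a = -2.6 m/s².
v = v₀ + at → t = (0.5 − 2.50) / -2.6 = 0.769 s
v² = v₀² + 2aΔx → Δx = (0.5² − 2.50²)/(2·-2.6) = 1.15 m

Phase 2 (accelerating): v₀ = 0.500 m/s, a = 2.9 m/s².
v² = v₀² + 2aΔx = 0.500² + 2·2.9·39 = 226 → v = 15.0 m/s
t = (v − v₀)/a = (15.0 − 0.500)/2.9 = 5.02 s

Phase 3 (decelerating): v₀ = 15.0 m/s, a = -3.6 m/s².
v = v₀ + at → t = (0 − 15.0) / -3.6 = 4.18 s
v² = v₀² + 2aΔx → Δx = (0² − 15.0²)/(2·-3.6) = 31.5 m
Total distance = 1.15 + 39.0 + 31.5 = 71.6 m

71.6 m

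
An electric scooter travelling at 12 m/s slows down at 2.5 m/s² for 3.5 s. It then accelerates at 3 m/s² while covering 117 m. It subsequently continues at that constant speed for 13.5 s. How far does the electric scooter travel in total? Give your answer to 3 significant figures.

504 m

Phase 1 (decelerating): v₀ = 12.0 m/s, a = -2.5 m/s².
v = v₀ + at = 12.0 + (-2.5)(3.5) = 3.25 m/s
Δx = v₀t + ½at² = 12.0·3.5 + 0.5·-2.5·3.5² = 26.7 m

Phase 2 (accelerating): v₀ = 3.25 m/s, a = 3 m/s².
v² = v₀² + 2aΔx = 3.25² + 2·3·117 = 713 → v = 26.7 m/s
t = (v − v₀)/a = (26.7 − 3.25)/3 = 7.81 s

Phase 3 (constant speed): v₀ = 26.7 m/s, a = 0 m/s².
v = v₀ + at = 26.7 + (0)(13.5) = 26.7 m/s
Δx = v₀t + ½at² = 26.7·13.5 + 0.5·0·13.5² = 360 m
Total distance = 26.7 + 117 + 360 = 504 m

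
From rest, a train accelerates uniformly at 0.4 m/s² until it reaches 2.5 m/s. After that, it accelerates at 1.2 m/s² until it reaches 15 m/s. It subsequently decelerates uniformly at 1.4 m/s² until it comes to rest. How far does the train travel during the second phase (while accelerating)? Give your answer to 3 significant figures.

Phase 1 (accelerating): v₀ = 0 m/s, a = 0.4 m/s².
v = v₀ + at → t = (2.5 − 0) / 0.4 = 6.25 s
v² = v₀² + 2aΔx → Δx = (2.5² − 0²)/(2·0.4) = 7.81 m

Phase 2 (accelerating): v₀ = 2.50 m/s, a = 1.2 m/s².
v = v₀ + at → t = (15 − 2.50) / 1.2 = 10.4 s
v² = v₀² + 2aΔx → Δx = (15² − 2.50²)/(2·1.2) = 91.1 m
Distance in phase 2 = 91.1 m

91.1 m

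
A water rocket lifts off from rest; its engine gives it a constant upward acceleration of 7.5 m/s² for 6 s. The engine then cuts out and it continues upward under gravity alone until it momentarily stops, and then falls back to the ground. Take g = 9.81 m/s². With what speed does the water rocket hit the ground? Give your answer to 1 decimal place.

Phase 1 (powered ascent): v₀ = 0 m/s, a = 7.5 m/s².
v = v₀ + at = 0 + (7.5)(6) = 45.0 m/s
Δx = v₀t + ½at² = 0·6 + 0.5·7.5·6² = 135 m

Phase 2 (coasting upward): v₀ = 45.0 m/s, a = -9.81 m/s².
v = v₀ + at → t = (0 − 45.0) / -9.81 = 4.59 s
v² = v₀² + 2aΔx → Δx = (0² − 45.0²)/(2·-9.81) = 103 m

Phase 3 (free fall): v₀ = 0 m/s, a = -9.81 m/s².
Falls 238 m from rest: t = √(2·238/9.81) = 6.97 s; v = g·t = 68.4 m/s.
Impact speed = 68.4 m/s

68.4 m/s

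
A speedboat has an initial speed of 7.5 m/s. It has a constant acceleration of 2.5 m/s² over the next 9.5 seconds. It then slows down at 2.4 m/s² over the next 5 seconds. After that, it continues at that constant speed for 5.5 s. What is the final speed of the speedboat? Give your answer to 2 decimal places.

19.25 m/s

Phase 1 (accelerating): v₀ = 7.50 m/s, a = 2.5 m/s².
v = v₀ + at = 7.50 + (2.5)(9.5) = 31.2 m/s
Δx = v₀t + ½at² = 7.50·9.5 + 0.5·2.5·9.5² = 184 m

Phase 2 (decelerating): v₀ = 31.2 m/s, a = -2.4 m/s².
v = v₀ + at = 31.2 + (-2.4)(5) = 19.2 m/s
Δx = v₀t + ½at² = 31.2·5 + 0.5·-2.4·5² = 126 m

Phase 3 (constant speed): v₀ = 19.2 m/s, a = 0 m/s².
v = v₀ + at = 19.2 + (0)(5.5) = 19.2 m/s
Δx = v₀t + ½at² = 19.2·5.5 + 0.5·0·5.5² = 106 m
Final speed = 19.2 m/s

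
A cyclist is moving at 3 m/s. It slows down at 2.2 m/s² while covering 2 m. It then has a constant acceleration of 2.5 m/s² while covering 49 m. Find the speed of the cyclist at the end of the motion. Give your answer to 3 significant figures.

Phase 1 (decelerating): v₀ = 3.00 m/s, a = -2.2 m/s².
v² = v₀² + 2aΔx = 3.00² + 2·-2.2·2 = 0.200 → v = 0.447 m/s
t = (v − v₀)/a = (0.447 − 3.00)/-2.2 = 1.16 s

Phase 2 (accelerating): v₀ = 0.447 m/s, a = 2.5 m/s².
v² = v₀² + 2aΔx = 0.447² + 2·2.5·49 = 245 → v = 15.7 m/s
t = (v − v₀)/a = (15.7 − 0.447)/2.5 = 6.08 s
Final speed = 15.7 m/s

15.7 m/s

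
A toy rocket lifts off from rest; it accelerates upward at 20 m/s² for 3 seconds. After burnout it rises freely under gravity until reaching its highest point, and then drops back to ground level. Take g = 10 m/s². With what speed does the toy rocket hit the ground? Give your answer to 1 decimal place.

Phase 1 (powered ascent): v₀ = 0 m/s, a = 20 m/s².
v = v₀ + at = 0 + (20)(3) = 60.0 m/s
Δx = v₀t + ½at² = 0·3 + 0.5·20·3² = 90.0 m

Phase 2 (coasting upward): v₀ = 60.0 m/s, a = -10 m/s².
v = v₀ + at → t = (0 − 60.0) / -10 = 6.00 s
v² = v₀² + 2aΔx → Δx = (0² − 60.0²)/(2·-10) = 180 m

Phase 3 (free fall): v₀ = 0 m/s, a = -10 m/s².
Falls 270 m from rest: t = √(2·270/10) = 7.35 s; v = g·t = 73.5 m/s.
Impact speed = 73.5 m/s

73.5 m/s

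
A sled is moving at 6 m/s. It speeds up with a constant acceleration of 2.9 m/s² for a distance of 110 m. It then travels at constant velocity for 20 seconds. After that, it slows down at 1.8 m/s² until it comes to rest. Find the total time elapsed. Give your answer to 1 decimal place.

41.3 s

Phase 1 (accelerating): v₀ = 6.00 m/s, a = 2.9 m/s².
v² = v₀² + 2aΔx = 6.00² + 2·2.9·110 = 674 → v = 26.0 m/s
t = (v − v₀)/a = (26.0 − 6.00)/2.9 = 6.88 s

Phase 2 (constant speed): v₀ = 26.0 m/s, a = 0 m/s².
v = v₀ + at = 26.0 + (0)(20) = 26.0 m/s
Δx = v₀t + ½at² = 26.0·20 + 0.5·0·20² = 519 m

Phase 3 (decelerating): v₀ = 26.0 m/s, a = -1.8 m/s².
v = v₀ + at → t = (0 − 26.0) / -1.8 = 14.4 s
v² = v₀² + 2aΔx → Δx = (0² − 26.0²)/(2·-1.8) = 187 m
Total time = 6.88 + 20.0 + 14.4 = 41.3 s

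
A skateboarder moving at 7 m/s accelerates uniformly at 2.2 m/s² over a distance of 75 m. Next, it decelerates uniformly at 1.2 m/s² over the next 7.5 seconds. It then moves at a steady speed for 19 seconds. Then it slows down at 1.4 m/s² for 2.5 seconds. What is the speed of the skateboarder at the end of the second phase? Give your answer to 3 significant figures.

10.5 m/s

Phase 1 (accelerating): v₀ = 7.00 m/s, a = 2.2 m/s².
v² = v₀² + 2aΔx = 7.00² + 2·2.2·75 = 379 → v = 19.5 m/s
t = (v − v₀)/a = (19.5 − 7.00)/2.2 = 5.67 s

Phase 2 (decelerating): v₀ = 19.5 m/s, a = -1.2 m/s².
v = v₀ + at = 19.5 + (-1.2)(7.5) = 10.5 m/s
Δx = v₀t + ½at² = 19.5·7.5 + 0.5·-1.2·7.5² = 112 m
Speed at end of phase 2 = 10.5 m/s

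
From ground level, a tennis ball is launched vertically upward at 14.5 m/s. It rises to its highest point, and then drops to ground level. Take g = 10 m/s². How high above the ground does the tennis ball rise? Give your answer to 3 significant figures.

10.5 m

Phase 1 (rising): v₀ = 14.5 m/s, a = -10 m/s².
v = v₀ + at → t = (0 − 14.5) / -10 = 1.45 s
v² = v₀² + 2aΔx → Δx = (0² − 14.5²)/(2·-10) = 10.5 m
Maximum height = 10.5 m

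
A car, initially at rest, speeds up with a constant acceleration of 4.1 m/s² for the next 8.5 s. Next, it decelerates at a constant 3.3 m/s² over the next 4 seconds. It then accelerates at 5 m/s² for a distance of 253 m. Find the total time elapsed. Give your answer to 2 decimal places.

Phase 1 (accelerating): v₀ = 0 m/s, a = 4.1 m/s².
v = v₀ + at = 0 + (4.1)(8.5) = 34.8 m/s
Δx = v₀t + ½at² = 0·8.5 + 0.5·4.1·8.5² = 148 m

Phase 2 (decelerating): v₀ = 34.8 m/s, a = -3.3 m/s².
v = v₀ + at = 34.8 + (-3.3)(4) = 21.6 m/s
Δx = v₀t + ½at² = 34.8·4 + 0.5·-3.3·4² = 113 m

Phase 3 (accelerating): v₀ = 21.6 m/s, a = 5 m/s².
v² = v₀² + 2aΔx = 21.6² + 2·5·253 = 3000 → v = 54.8 m/s
t = (v − v₀)/a = (54.8 − 21.6)/5 = 6.62 s
Total time = 8.50 + 4.00 + 6.62 = 19.1 s

19.12 s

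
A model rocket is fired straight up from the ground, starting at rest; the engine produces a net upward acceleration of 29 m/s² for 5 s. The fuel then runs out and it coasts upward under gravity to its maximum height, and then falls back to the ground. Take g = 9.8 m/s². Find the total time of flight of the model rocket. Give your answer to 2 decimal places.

36.91 s

Phase 1 (powered ascent): v₀ = 0 m/s, a = 29 m/s².
v = v₀ + at = 0 + (29)(5) = 145 m/s
Δx = v₀t + ½at² = 0·5 + 0.5·29·5² = 362 m

Phase 2 (coasting upward): v₀ = 145 m/s, a = -9.8 m/s².
v = v₀ + at → t = (0 − 145) / -9.8 = 14.8 s
v² = v₀² + 2aΔx → Δx = (0² − 145²)/(2·-9.8) = 1070 m

Phase 3 (free fall): v₀ = 0 m/s, a = -9.8 m/s².
Falls 1440 m from rest: t = √(2·1440/9.8) = 17.1 s; v = g·t = 168 m/s.
Total time = 5.00 + 14.8 + 17.1 = 36.9 s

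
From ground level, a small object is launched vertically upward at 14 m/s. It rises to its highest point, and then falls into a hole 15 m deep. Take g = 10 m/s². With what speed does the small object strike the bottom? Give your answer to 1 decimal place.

Phase 1 (rising): v₀ = 14.0 m/s, a = -10 m/s².
v = v₀ + at → t = (0 − 14.0) / -10 = 1.40 s
v² = v₀² + 2aΔx → Δx = (0² − 14.0²)/(2·-10) = 9.80 m

Phase 2 (falling): v₀ = 0 m/s, a = -10 m/s².
Falls 24.8 m from rest: t = √(2·24.8/10) = 2.23 s; v = g·t = 22.3 m/s.
Final speed = 22.3 m/s

22.3 m/s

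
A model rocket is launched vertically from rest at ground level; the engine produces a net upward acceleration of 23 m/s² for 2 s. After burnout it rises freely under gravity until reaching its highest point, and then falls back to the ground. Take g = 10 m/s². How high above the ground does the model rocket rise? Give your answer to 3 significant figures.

Phase 1 (powered ascent): v₀ = 0 m/s, a = 23 m/s².
v = v₀ + at = 0 + (23)(2) = 46.0 m/s
Δx = v₀t + ½at² = 0·2 + 0.5·23·2² = 46.0 m

Phase 2 (coasting upward): v₀ = 46.0 m/s, a = -10 m/s².
v = v₀ + at → t = (0 − 46.0) / -10 = 4.60 s
v² = v₀² + 2aΔx → Δx = (0² − 46.0²)/(2·-10) = 106 m
Maximum height = 46.0 + 106 = 152 m

152 m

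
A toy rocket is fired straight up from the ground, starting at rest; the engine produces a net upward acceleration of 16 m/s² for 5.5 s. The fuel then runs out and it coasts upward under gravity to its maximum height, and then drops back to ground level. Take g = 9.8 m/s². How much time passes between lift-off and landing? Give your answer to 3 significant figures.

25.9 s

Phase 1 (powered ascent): v₀ = 0 m/s, a = 16 m/s².
v = v₀ + at = 0 + (16)(5.5) = 88.0 m/s
Δx = v₀t + ½at² = 0·5.5 + 0.5·16·5.5² = 242 m

Phase 2 (coasting upward): v₀ = 88.0 m/s, a = -9.8 m/s².
v = v₀ + at → t = (0 − 88.0) / -9.8 = 8.98 s
v² = v₀² + 2aΔx → Δx = (0² − 88.0²)/(2·-9.8) = 395 m

Phase 3 (free fall): v₀ = 0 m/s, a = -9.8 m/s².
Falls 637 m from rest: t = √(2·637/9.8) = 11.4 s; v = g·t = 112 m/s.
Total time = 5.50 + 8.98 + 11.4 = 25.9 s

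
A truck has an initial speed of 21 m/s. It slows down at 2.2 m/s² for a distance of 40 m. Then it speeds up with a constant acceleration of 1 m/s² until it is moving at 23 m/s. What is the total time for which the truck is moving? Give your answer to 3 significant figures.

Phase 1 (decelerating): v₀ = 21.0 m/s, a = -2.2 m/s².
v² = v₀² + 2aΔx = 21.0² + 2·-2.2·40 = 265 → v = 16.3 m/s
t = (v − v₀)/a = (16.3 − 21.0)/-2.2 = 2.15 s

Phase 2 (accelerating): v₀ = 16.3 m/s, a = 1 m/s².
v = v₀ + at → t = (23 − 16.3) / 1 = 6.72 s
v² = v₀² + 2aΔx → Δx = (23² − 16.3²)/(2·1) = 132 m
Total time = 2.15 + 6.72 = 8.87 s

8.87 s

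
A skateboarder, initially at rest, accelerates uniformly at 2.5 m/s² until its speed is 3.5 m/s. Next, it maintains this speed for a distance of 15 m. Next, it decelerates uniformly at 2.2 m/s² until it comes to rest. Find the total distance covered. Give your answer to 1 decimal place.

20.2 m

Phase 1 (accelerating): v₀ = 0 m/s, a = 2.5 m/s².
v = v₀ + at → t = (3.5 − 0) / 2.5 = 1.40 s
v² = v₀² + 2aΔx → Δx = (3.5² − 0²)/(2·2.5) = 2.45 m

Phase 2 (constant speed): v₀ = 3.50 m/s, a = 0 m/s².
Constant speed: t = d/v = 15/3.50 = 4.29 s

Phase 3 (decelerating): v₀ = 3.50 m/s, a = -2.2 m/s².
v = v₀ + at → t = (0 − 3.50) / -2.2 = 1.59 s
v² = v₀² + 2aΔx → Δx = (0² − 3.50²)/(2·-2.2) = 2.78 m
Total distance = 2.45 + 15.0 + 2.78 = 20.2 m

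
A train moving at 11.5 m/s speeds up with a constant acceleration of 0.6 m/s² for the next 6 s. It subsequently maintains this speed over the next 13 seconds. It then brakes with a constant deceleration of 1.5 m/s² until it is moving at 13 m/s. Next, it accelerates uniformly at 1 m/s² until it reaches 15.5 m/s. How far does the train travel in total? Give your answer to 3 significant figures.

Phase 1 (accelerating): v₀ = 11.5 m/s, a = 0.6 m/s².
v = v₀ + at = 11.5 + (0.6)(6) = 15.1 m/s
Δx = v₀t + ½at² = 11.5·6 + 0.5·0.6·6² = 79.8 m

Phase 2 (constant speed): v₀ = 15.1 m/s, a = 0 m/s².
v = v₀ + at = 15.1 + (0)(13) = 15.1 m/s
Δx = v₀t + ½at² = 15.1·13 + 0.5·0·13² = 196 m

Phase 3 (decelerating): v₀ = 15.1 m/s, a = -1.5 m/s².
v = v₀ + at → t = (13 − 15.1) / -1.5 = 1.40 s
v² = v₀² + 2aΔx → Δx = (13² − 15.1²)/(2·-1.5) = 19.7 m

Phase 4 (accelerating): v₀ = 13.0 m/s, a = 1 m/s².
v = v₀ + at → t = (15.5 − 13.0) / 1 = 2.50 s
v² = v₀² + 2aΔx → Δx = (15.5² − 13.0²)/(2·1) = 35.6 m
Total distance = 79.8 + 196 + 19.7 + 35.6 = 331 m

331 m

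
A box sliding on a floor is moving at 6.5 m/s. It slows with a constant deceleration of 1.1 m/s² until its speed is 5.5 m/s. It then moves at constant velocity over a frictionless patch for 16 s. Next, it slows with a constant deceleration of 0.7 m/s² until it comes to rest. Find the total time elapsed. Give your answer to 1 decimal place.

24.8 s

Phase 1 (decelerating): v₀ = 6.50 m/s, a = -1.1 m/s².
v = v₀ + at → t = (5.5 − 6.50) / -1.1 = 0.909 s
v² = v₀² + 2aΔx → Δx = (5.5² − 6.50²)/(2·-1.1) = 5.45 m

Phase 2 (constant speed): v₀ = 5.50 m/s, a = 0 m/s².
v = v₀ + at = 5.50 + (0)(16) = 5.50 m/s
Δx = v₀t + ½at² = 5.50·16 + 0.5·0·16² = 88.0 m

Phase 3 (decelerating): v₀ = 5.50 m/s, a = -0.7 m/s².
v = v₀ + at → t = (0 − 5.50) / -0.7 = 7.86 s
v² = v₀² + 2aΔx → Δx = (0² − 5.50²)/(2·-0.7) = 21.6 m
Total time = 0.909 + 16.0 + 7.86 = 24.8 s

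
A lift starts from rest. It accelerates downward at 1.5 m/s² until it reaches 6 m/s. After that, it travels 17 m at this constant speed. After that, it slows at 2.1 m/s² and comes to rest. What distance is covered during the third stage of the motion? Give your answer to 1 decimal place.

8.6 m

Phase 1 (accelerating): v₀ = 0 m/s, a = 1.5 m/s².
v = v₀ + at → t = (6 − 0) / 1.5 = 4.00 s
v² = v₀² + 2aΔx → Δx = (6² − 0²)/(2·1.5) = 12.0 m

Phase 2 (constant speed): v₀ = 6.00 m/s, a = 0 m/s².
Constant speed: t = d/v = 17/6.00 = 2.83 s

Phase 3 (decelerating): v₀ = 6.00 m/s, a = -2.1 m/s².
v = v₀ + at → t = (0 − 6.00) / -2.1 = 2.86 s
v² = v₀² + 2aΔx → Δx = (0² − 6.00²)/(2·-2.1) = 8.57 m
Distance in phase 3 = 8.57 m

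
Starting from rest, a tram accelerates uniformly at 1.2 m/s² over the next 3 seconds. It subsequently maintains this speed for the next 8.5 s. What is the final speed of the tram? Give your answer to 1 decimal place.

3.6 m/s

Phase 1 (accelerating): v₀ = 0 m/s, a = 1.2 m/s².
v = v₀ + at = 0 + (1.2)(3) = 3.60 m/s
Δx = v₀t + ½at² = 0·3 + 0.5·1.2·3² = 5.40 m

Phase 2 (constant speed): v₀ = 3.60 m/s, a = 0 m/s².
v = v₀ + at = 3.60 + (0)(8.5) = 3.60 m/s
Δx = v₀t + ½at² = 3.60·8.5 + 0.5·0·8.5² = 30.6 m
Final speed = 3.60 m/s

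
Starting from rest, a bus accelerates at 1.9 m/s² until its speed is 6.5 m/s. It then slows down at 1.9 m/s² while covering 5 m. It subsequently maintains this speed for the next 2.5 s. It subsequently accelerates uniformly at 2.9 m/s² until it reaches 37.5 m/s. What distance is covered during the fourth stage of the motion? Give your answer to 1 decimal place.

238.4 m

Phase 1 (accelerating): v₀ = 0 m/s, a = 1.9 m/s².
v = v₀ + at → t = (6.5 − 0) / 1.9 = 3.42 s
v² = v₀² + 2aΔx → Δx = (6.5² − 0²)/(2·1.9) = 11.1 m

Phase 2 (decelerating): v₀ = 6.50 m/s, a = -1.9 m/s².
v² = v₀² + 2aΔx = 6.50² + 2·-1.9·5 = 23.2 → v = 4.82 m/s
t = (v − v₀)/a = (4.82 − 6.50)/-1.9 = 0.883 s

Phase 3 (constant speed): v₀ = 4.82 m/s, a = 0 m/s².
v = v₀ + at = 4.82 + (0)(2.5) = 4.82 m/s
Δx = v₀t + ½at² = 4.82·2.5 + 0.5·0·2.5² = 12.1 m

Phase 4 (accelerating): v₀ = 4.82 m/s, a = 2.9 m/s².
v = v₀ + at → t = (37.5 − 4.82) / 2.9 = 11.3 s
v² = v₀² + 2aΔx → Δx = (37.5² − 4.82²)/(2·2.9) = 238 m
Distance in phase 4 = 238 m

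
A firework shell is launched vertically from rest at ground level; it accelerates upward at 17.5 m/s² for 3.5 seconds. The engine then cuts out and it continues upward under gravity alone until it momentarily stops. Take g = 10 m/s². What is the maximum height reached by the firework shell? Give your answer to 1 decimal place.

Phase 1 (powered ascent): v₀ = 0 m/s, a = 17.5 m/s².
v = v₀ + at = 0 + (17.5)(3.5) = 61.2 m/s
Δx = v₀t + ½at² = 0·3.5 + 0.5·17.5·3.5² = 107 m

Phase 2 (coasting upward): v₀ = 61.2 m/s, a = -10 m/s².
v = v₀ + at → t = (0 − 61.2) / -10 = 6.12 s
v² = v₀² + 2aΔx → Δx = (0² − 61.2²)/(2·-10) = 188 m
Maximum height = 107 + 188 = 295 m

294.8 m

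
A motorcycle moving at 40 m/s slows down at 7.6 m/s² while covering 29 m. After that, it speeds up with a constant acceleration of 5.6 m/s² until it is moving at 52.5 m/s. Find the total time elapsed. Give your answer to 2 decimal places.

4.08 s

Phase 1 (decelerating): v₀ = 40.0 m/s, a = -7.6 m/s².
v² = v₀² + 2aΔx = 40.0² + 2·-7.6·29 = 1160 → v = 34.0 m/s
t = (v − v₀)/a = (34.0 − 40.0)/-7.6 = 0.783 s

Phase 2 (accelerating): v₀ = 34.0 m/s, a = 5.6 m/s².
v = v₀ + at → t = (52.5 − 34.0) / 5.6 = 3.30 s
v² = v₀² + 2aΔx → Δx = (52.5² − 34.0²)/(2·5.6) = 143 m
Total time = 0.783 + 3.30 = 4.08 s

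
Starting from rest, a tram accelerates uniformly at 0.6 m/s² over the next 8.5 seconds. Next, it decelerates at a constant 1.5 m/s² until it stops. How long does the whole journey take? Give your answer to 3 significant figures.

11.9 s

Phase 1 (accelerating): v₀ = 0 m/s, a = 0.6 m/s².
v = v₀ + at = 0 + (0.6)(8.5) = 5.10 m/s
Δx = v₀t + ½at² = 0·8.5 + 0.5·0.6·8.5² = 21.7 m

Phase 2 (decelerating): v₀ = 5.10 m/s, a = -1.5 m/s².
v = v₀ + at → t = (0 − 5.10) / -1.5 = 3.40 s
v² = v₀² + 2aΔx → Δx = (0² − 5.10²)/(2·-1.5) = 8.67 m
Total time = 8.50 + 3.40 = 11.9 s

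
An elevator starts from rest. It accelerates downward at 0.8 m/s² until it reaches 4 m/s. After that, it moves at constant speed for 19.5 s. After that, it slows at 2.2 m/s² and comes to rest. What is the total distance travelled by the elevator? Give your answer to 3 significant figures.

91.6 m

Phase 1 (accelerating): v₀ = 0 m/s, a = 0.8 m/s².
v = v₀ + at → t = (4 − 0) / 0.8 = 5.00 s
v² = v₀² + 2aΔx → Δx = (4² − 0²)/(2·0.8) = 10.0 m

Phase 2 (constant speed): v₀ = 4.00 m/s, a = 0 m/s².
v = v₀ + at = 4.00 + (0)(19.5) = 4.00 m/s
Δx = v₀t + ½at² = 4.00·19.5 + 0.5·0·19.5² = 78.0 m

Phase 3 (decelerating): v₀ = 4.00 m/s, a = -2.2 m/s².
v = v₀ + at → t = (0 − 4.00) / -2.2 = 1.82 s
v² = v₀² + 2aΔx → Δx = (0² − 4.00²)/(2·-2.2) = 3.64 m
Total distance = 10.0 + 78.0 + 3.64 = 91.6 m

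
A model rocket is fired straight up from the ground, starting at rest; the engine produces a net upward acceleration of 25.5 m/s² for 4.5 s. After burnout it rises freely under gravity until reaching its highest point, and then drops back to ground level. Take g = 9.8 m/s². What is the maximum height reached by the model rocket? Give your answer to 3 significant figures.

Phase 1 (powered ascent): v₀ = 0 m/s, a = 25.5 m/s².
v = v₀ + at = 0 + (25.5)(4.5) = 115 m/s
Δx = v₀t + ½at² = 0·4.5 + 0.5·25.5·4.5² = 258 m

Phase 2 (coasting upward): v₀ = 115 m/s, a = -9.8 m/s².
v = v₀ + at → t = (0 − 115) / -9.8 = 11.7 s
v² = v₀² + 2aΔx → Δx = (0² − 115²)/(2·-9.8) = 672 m
Maximum height = 258 + 672 = 930 m

930 m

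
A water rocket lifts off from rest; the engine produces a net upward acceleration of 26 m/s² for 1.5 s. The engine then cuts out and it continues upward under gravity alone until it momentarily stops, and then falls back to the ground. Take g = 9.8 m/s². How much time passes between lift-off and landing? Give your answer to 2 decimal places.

Phase 1 (powered ascent): v₀ = 0 m/s, a = 26 m/s².
v = v₀ + at = 0 + (26)(1.5) = 39.0 m/s
Δx = v₀t + ½at² = 0·1.5 + 0.5·26·1.5² = 29.2 m

Phase 2 (coasting upward): v₀ = 39.0 m/s, a = -9.8 m/s².
v = v₀ + at → t = (0 − 39.0) / -9.8 = 3.98 s
v² = v₀² + 2aΔx → Δx = (0² − 39.0²)/(2·-9.8) = 77.6 m

Phase 3 (free fall): v₀ = 0 m/s, a = -9.8 m/s².
Falls 107 m from rest: t = √(2·107/9.8) = 4.67 s; v = g·t = 45.8 m/s.
Total time = 1.50 + 3.98 + 4.67 = 10.1 s

10.15 s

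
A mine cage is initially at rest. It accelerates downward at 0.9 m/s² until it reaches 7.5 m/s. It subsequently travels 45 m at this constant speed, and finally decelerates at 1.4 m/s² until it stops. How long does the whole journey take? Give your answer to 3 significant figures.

Phase 1 (accelerating): v₀ = 0 m/s, a = 0.9 m/s².
v = v₀ + at → t = (7.5 − 0) / 0.9 = 8.33 s
v² = v₀² + 2aΔx → Δx = (7.5² − 0²)/(2·0.9) = 31.2 m

Phase 2 (constant speed): v₀ = 7.50 m/s, a = 0 m/s².
Constant speed: t = d/v = 45/7.50 = 6.00 s

Phase 3 (decelerating): v₀ = 7.50 m/s, a = -1.4 m/s².
v = v₀ + at → t = (0 − 7.50) / -1.4 = 5.36 s
v² = v₀² + 2aΔx → Δx = (0² − 7.50²)/(2·-1.4) = 20.1 m
Total time = 8.33 + 6.00 + 5.36 = 19.7 s

19.7 s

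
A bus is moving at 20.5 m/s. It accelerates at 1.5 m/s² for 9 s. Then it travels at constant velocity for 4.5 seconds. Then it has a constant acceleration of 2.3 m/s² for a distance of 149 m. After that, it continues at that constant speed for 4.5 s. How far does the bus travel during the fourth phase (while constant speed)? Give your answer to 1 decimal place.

193.1 m

Phase 1 (accelerating): v₀ = 20.5 m/s, a = 1.5 m/s².
v = v₀ + at = 20.5 + (1.5)(9) = 34.0 m/s
Δx = v₀t + ½at² = 20.5·9 + 0.5·1.5·9² = 245 m

Phase 2 (constant speed): v₀ = 34.0 m/s, a = 0 m/s².
v = v₀ + at = 34.0 + (0)(4.5) = 34.0 m/s
Δx = v₀t + ½at² = 34.0·4.5 + 0.5·0·4.5² = 153 m

Phase 3 (accelerating): v₀ = 34.0 m/s, a = 2.3 m/s².
v² = v₀² + 2aΔx = 34.0² + 2·2.3·149 = 1840 → v = 42.9 m/s
t = (v − v₀)/a = (42.9 − 34.0)/2.3 = 3.87 s

Phase 4 (constant speed): v₀ = 42.9 m/s, a = 0 m/s².
v = v₀ + at = 42.9 + (0)(4.5) = 42.9 m/s
Δx = v₀t + ½at² = 42.9·4.5 + 0.5·0·4.5² = 193 m
Distance in phase 4 = 193 m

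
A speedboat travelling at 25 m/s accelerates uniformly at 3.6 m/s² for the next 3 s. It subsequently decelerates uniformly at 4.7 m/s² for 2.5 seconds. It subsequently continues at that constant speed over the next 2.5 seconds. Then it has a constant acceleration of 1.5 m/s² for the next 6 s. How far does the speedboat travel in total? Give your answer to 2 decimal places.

397.44 m

Phase 1 (accelerating): v₀ = 25.0 m/s, a = 3.6 m/s².
v = v₀ + at = 25.0 + (3.6)(3) = 35.8 m/s
Δx = v₀t + ½at² = 25.0·3 + 0.5·3.6·3² = 91.2 m

Phase 2 (decelerating): v₀ = 35.8 m/s, a = -4.7 m/s².
v = v₀ + at = 35.8 + (-4.7)(2.5) = 24.0 m/s
Δx = v₀t + ½at² = 35.8·2.5 + 0.5·-4.7·2.5² = 74.8 m

Phase 3 (constant speed): v₀ = 24.0 m/s, a = 0 m/s².
v = v₀ + at = 24.0 + (0)(2.5) = 24.0 m/s
Δx = v₀t + ½at² = 24.0·2.5 + 0.5·0·2.5² = 60.1 m

Phase 4 (accelerating): v₀ = 24.0 m/s, a = 1.5 m/s².
v = v₀ + at = 24.0 + (1.5)(6) = 33.0 m/s
Δx = v₀t + ½at² = 24.0·6 + 0.5·1.5·6² = 171 m
Total distance = 91.2 + 74.8 + 60.1 + 171 = 397 m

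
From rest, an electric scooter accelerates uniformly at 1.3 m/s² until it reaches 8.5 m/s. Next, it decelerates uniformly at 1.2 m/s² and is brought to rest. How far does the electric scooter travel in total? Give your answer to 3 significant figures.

Phase 1 (accelerating): v₀ = 0 m/s, a = 1.3 m/s².
v = v₀ + at → t = (8.5 − 0) / 1.3 = 6.54 s
v² = v₀² + 2aΔx → Δx = (8.5² − 0²)/(2·1.3) = 27.8 m

Phase 2 (decelerating): v₀ = 8.50 m/s, a = -1.2 m/s².
v = v₀ + at → t = (0 − 8.50) / -1.2 = 7.08 s
v² = v₀² + 2aΔx → Δx = (0² − 8.50²)/(2·-1.2) = 30.1 m
Total distance = 27.8 + 30.1 = 57.9 m

57.9 m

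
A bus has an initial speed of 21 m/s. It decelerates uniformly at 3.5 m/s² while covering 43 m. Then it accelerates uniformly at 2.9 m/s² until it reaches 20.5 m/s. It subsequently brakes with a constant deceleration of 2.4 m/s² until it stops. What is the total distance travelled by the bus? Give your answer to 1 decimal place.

Phase 1 (decelerating): v₀ = 21.0 m/s, a = -3.5 m/s².
v² = v₀² + 2aΔx = 21.0² + 2·-3.5·43 = 140 → v = 11.8 m/s
t = (v − v₀)/a = (11.8 − 21.0)/-3.5 = 2.62 s

Phase 2 (accelerating): v₀ = 11.8 m/s, a = 2.9 m/s².
v = v₀ + at → t = (20.5 − 11.8) / 2.9 = 2.99 s
v² = v₀² + 2aΔx → Δx = (20.5² − 11.8²)/(2·2.9) = 48.3 m

Phase 3 (decelerating): v₀ = 20.5 m/s, a = -2.4 m/s².
v = v₀ + at → t = (0 − 20.5) / -2.4 = 8.54 s
v² = v₀² + 2aΔx → Δx = (0² − 20.5²)/(2·-2.4) = 87.6 m
Total distance = 43.0 + 48.3 + 87.6 = 179 m

178.9 m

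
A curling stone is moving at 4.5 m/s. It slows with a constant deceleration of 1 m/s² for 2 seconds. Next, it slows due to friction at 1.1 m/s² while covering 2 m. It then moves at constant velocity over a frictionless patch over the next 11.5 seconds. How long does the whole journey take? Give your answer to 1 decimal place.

14.5 s

Phase 1 (decelerating): v₀ = 4.50 m/s, a = -1 m/s².
v = v₀ + at = 4.50 + (-1)(2) = 2.50 m/s
Δx = v₀t + ½at² = 4.50·2 + 0.5·-1·2² = 7.00 m

Phase 2 (decelerating): v₀ = 2.50 m/s, a = -1.1 m/s².
v² = v₀² + 2aΔx = 2.50² + 2·-1.1·2 = 1.85 → v = 1.36 m/s
t = (v − v₀)/a = (1.36 − 2.50)/-1.1 = 1.04 s

Phase 3 (constant speed): v₀ = 1.36 m/s, a = 0 m/s².
v = v₀ + at = 1.36 + (0)(11.5) = 1.36 m/s
Δx = v₀t + ½at² = 1.36·11.5 + 0.5·0·11.5² = 15.6 m
Total time = 2.00 + 1.04 + 11.5 = 14.5 s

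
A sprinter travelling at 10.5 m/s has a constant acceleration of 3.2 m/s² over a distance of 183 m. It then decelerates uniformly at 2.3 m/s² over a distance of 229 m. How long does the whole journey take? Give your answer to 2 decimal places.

Phase 1 (accelerating): v₀ = 10.5 m/s, a = 3.2 m/s².
v² = v₀² + 2aΔx = 10.5² + 2·3.2·183 = 1280 → v = 35.8 m/s
t = (v − v₀)/a = (35.8 − 10.5)/3.2 = 7.91 s

Phase 2 (decelerating): v₀ = 35.8 m/s, a = -2.3 m/s².
v² = v₀² + 2aΔx = 35.8² + 2·-2.3·229 = 228 → v = 15.1 m/s
t = (v − v₀)/a = (15.1 − 35.8)/-2.3 = 9.00 s
Total time = 7.91 + 9.00 = 16.9 s

16.90 s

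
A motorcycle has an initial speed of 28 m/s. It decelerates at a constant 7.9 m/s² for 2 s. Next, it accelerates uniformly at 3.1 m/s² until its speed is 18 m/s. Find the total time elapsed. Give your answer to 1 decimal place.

3.9 s

Phase 1 (decelerating): v₀ = 28.0 m/s, a = -7.9 m/s².
v = v₀ + at = 28.0 + (-7.9)(2) = 12.2 m/s
Δx = v₀t + ½at² = 28.0·2 + 0.5·-7.9·2² = 40.2 m

Phase 2 (accelerating): v₀ = 12.2 m/s, a = 3.1 m/s².
v = v₀ + at → t = (18 − 12.2) / 3.1 = 1.87 s
v² = v₀² + 2aΔx → Δx = (18² − 12.2²)/(2·3.1) = 28.3 m
Total time = 2.00 + 1.87 = 3.87 s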